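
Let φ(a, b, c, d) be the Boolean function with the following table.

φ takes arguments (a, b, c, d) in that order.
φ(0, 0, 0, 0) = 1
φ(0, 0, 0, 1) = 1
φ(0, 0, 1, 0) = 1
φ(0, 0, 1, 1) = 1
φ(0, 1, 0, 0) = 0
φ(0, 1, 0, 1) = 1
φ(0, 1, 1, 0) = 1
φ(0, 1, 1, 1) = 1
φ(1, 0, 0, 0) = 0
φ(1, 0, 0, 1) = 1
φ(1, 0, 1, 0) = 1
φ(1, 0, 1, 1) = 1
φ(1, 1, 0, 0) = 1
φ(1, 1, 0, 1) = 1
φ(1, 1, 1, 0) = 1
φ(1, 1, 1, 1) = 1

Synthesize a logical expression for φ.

There are just 2 zero rows: (0,1,0,0), (1,0,0,0). Their minterms are ¬a·b·¬c·¬d, a·¬b·¬c·¬d; the OR of those covers precisely the 0-outputs, and negating it yields φ.

φ(a, b, c, d) = NOT ((((NOT a AND b) AND NOT c) AND NOT d) OR (((a AND NOT b) AND NOT c) AND NOT d))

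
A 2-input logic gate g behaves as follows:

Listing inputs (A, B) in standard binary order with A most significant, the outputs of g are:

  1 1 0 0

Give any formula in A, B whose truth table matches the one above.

g(A, B) = ¬A

The output is the negation of A.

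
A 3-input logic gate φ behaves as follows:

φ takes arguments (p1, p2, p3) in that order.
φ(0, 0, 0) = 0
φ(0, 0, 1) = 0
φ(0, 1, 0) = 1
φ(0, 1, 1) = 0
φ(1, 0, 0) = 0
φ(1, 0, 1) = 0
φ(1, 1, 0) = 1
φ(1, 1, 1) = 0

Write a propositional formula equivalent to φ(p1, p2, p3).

φ=1 on 2 inputs: (0,1,0), (1,1,0). Reading each as a conjunction of literals (¬p1·p2·¬p3, p1·p2·¬p3) and taking the OR gives the canonical DNF.

φ(p1, p2, p3) = ((NOT p1 AND p2) AND NOT p3) OR ((p1 AND p2) AND NOT p3)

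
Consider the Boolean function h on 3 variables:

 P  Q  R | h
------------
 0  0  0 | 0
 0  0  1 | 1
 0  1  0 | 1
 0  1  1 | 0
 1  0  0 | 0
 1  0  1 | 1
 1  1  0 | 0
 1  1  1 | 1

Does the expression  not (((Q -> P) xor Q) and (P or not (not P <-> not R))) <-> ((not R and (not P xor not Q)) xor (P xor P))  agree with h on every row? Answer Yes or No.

No

Evaluate not (((Q -> P) xor Q) and (P or not (not P <-> not R))) <-> ((not R and (not P xor not Q)) xor (P xor P)) on each row and compare to h:
  P=0, Q=0, R=0: formula gives 0, h = 0 ✓
  P=0, Q=0, R=1: formula gives 1, h = 1 ✓
  P=0, Q=1, R=0: formula gives 1, h = 1 ✓
  P=0, Q=1, R=1: formula gives 1, but h = 0 ✗
Row (0,1,1) is a counterexample, so the formula is not equivalent to h.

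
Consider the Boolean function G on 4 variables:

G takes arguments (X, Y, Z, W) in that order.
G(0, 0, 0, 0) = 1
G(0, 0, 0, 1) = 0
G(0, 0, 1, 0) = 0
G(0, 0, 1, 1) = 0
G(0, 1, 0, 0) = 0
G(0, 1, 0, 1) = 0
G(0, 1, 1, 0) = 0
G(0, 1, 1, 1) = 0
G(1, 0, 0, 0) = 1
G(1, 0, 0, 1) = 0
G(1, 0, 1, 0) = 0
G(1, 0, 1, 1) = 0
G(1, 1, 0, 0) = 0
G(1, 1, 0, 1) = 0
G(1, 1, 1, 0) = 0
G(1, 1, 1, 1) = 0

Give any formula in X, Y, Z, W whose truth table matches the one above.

G(X, Y, Z, W) = (((~X & ~Y) & ~Z) & ~W) | (((X & ~Y) & ~Z) & ~W)

The 1-rows are (0,0,0,0), (1,0,0,0). Each contributes one minterm — ¬X·¬Y·¬Z·¬W; X·¬Y·¬Z·¬W — and their disjunction is a sum-of-products form of G.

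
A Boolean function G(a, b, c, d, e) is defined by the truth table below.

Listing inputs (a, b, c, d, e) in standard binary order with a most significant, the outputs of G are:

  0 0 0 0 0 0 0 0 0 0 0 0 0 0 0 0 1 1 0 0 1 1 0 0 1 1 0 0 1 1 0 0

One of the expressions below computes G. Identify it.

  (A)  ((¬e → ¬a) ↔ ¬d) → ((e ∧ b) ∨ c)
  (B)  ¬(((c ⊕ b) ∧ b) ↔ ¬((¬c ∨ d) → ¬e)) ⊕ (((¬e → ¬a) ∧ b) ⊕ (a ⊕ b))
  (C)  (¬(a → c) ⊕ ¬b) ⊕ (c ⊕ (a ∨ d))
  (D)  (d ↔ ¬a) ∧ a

(A) fails at (0,0,0,1,0): the formula yields 1, G is 0.
(B) fails at (0,0,0,0,1): the formula yields 1, G is 0.
(C) fails at (0,0,0,0,0): the formula yields 1, G is 0.
Only (D) survives; checking it on all 32 rows confirms it matches G.

D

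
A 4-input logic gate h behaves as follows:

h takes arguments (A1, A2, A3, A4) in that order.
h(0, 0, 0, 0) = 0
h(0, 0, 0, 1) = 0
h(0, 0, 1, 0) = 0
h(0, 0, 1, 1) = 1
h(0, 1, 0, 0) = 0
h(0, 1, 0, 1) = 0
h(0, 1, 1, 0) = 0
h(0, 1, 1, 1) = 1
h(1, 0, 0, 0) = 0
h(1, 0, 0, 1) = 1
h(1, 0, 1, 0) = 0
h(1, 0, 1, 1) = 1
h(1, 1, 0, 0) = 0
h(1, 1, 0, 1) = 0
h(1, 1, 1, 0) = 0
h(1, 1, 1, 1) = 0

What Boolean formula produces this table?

h(A1, A2, A3, A4) = (((((A1' · A2') · A3) · A4) + (((A1' · A2) · A3) · A4)) + (((A1 · A2') · A3') · A4)) + (((A1 · A2') · A3) · A4)

The 1-rows are (0,0,1,1), (0,1,1,1), (1,0,0,1), (1,0,1,1). Each contributes one minterm — ¬A1·¬A2·A3·A4; ¬A1·A2·A3·A4; A1·¬A2·¬A3·A4; A1·¬A2·A3·A4 — and their disjunction is a sum-of-products form of h.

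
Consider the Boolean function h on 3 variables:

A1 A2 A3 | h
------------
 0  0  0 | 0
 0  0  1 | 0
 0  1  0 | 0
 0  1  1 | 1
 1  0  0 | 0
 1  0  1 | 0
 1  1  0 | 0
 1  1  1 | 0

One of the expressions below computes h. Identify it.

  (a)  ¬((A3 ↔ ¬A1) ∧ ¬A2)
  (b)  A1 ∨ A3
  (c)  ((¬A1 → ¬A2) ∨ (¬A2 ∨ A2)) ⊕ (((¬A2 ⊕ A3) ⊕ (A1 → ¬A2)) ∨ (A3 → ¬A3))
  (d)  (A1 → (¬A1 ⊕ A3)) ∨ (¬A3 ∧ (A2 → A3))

c

(a): at (0,0,0) it gives 1, but h = 0 — eliminated.
(b): at (0,0,1) it gives 1, but h = 0 — eliminated.
(d): at (0,0,0) it gives 1, but h = 0 — eliminated.
(c) is the remaining candidate, and it agrees with h on all 8 inputs.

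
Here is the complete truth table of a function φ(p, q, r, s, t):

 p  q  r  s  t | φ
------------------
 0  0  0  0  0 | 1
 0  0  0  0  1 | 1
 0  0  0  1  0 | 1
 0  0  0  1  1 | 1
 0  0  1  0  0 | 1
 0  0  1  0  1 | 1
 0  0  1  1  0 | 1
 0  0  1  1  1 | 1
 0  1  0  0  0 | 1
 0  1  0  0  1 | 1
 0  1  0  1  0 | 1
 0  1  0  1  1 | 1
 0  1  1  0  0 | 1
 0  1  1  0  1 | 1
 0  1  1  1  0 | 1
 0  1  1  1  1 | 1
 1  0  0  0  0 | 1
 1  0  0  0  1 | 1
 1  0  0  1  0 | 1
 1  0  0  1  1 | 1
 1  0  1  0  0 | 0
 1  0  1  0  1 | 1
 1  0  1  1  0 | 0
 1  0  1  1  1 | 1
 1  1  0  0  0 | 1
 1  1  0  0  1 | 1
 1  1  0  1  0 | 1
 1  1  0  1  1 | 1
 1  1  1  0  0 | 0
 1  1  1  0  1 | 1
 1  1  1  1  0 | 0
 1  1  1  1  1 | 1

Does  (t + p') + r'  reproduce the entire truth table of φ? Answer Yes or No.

Yes

Evaluate (t + p') + r' on each row and compare to φ:
  p=0, q=0, r=0, s=0, t=0: formula gives 1, φ = 1 ✓
  p=0, q=0, r=0, s=0, t=1: formula gives 1, φ = 1 ✓
  p=0, q=0, r=0, s=1, t=0: formula gives 1, φ = 1 ✓
  p=0, q=0, r=0, s=1, t=1: formula gives 1, φ = 1 ✓
  … (the remaining 28 rows also agree.)
All 32 rows match — the expression computes φ exactly.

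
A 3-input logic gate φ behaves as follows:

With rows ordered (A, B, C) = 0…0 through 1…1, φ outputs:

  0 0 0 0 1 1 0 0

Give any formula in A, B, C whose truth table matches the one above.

φ=1 on 2 inputs: (1,0,0), (1,0,1). Reading each as a conjunction of literals (A·¬B·¬C, A·¬B·C) and taking the OR gives the canonical DNF.

φ(A, B, C) = ((A ∧ ¬B) ∧ ¬C) ∨ ((A ∧ ¬B) ∧ C)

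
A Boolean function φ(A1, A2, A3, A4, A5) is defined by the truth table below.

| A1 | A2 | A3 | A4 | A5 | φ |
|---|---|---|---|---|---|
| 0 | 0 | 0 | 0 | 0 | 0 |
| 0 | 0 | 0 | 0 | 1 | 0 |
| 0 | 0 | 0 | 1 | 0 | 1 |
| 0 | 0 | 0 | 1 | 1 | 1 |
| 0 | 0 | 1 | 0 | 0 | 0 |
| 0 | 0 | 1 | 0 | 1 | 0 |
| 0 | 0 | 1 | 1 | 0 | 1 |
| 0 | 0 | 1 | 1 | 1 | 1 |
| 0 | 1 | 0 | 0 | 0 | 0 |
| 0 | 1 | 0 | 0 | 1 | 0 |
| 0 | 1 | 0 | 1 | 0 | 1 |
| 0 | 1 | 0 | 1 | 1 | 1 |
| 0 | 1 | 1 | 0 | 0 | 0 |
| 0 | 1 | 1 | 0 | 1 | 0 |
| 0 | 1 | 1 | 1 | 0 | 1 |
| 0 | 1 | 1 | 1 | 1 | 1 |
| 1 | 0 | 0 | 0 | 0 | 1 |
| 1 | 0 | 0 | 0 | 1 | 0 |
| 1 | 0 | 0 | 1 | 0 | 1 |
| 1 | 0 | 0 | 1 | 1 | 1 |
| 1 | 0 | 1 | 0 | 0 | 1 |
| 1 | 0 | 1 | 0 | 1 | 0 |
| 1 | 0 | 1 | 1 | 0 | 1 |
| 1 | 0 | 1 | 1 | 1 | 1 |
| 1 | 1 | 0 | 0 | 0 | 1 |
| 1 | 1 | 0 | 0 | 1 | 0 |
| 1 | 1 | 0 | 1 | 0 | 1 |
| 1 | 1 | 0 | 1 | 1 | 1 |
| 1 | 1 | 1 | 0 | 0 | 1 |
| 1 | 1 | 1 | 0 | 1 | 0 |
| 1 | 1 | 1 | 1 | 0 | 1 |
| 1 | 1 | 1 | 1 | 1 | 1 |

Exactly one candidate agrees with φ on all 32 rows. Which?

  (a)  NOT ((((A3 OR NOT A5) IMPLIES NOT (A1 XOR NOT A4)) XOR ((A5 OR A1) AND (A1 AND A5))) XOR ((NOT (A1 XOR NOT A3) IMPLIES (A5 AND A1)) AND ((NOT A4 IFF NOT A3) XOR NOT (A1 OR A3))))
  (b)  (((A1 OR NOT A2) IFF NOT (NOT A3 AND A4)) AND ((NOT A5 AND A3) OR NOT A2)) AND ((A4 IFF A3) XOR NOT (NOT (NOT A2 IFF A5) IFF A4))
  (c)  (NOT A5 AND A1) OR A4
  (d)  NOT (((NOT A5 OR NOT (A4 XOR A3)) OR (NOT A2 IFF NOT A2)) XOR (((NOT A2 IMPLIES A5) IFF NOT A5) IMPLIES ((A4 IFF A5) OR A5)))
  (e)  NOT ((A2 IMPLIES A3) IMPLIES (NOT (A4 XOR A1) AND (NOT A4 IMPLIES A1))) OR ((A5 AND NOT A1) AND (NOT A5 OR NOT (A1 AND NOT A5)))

c

(a) fails at (0,0,0,0,0): the formula yields 1, φ is 0.
(b) fails at (0,0,0,0,1): the formula yields 1, φ is 0.
(d) fails at (0,0,0,0,0): the formula yields 1, φ is 0.
(e) fails at (0,0,0,0,0): the formula yields 1, φ is 0.
That leaves (c). Evaluating it on every row reproduces the table of φ exactly.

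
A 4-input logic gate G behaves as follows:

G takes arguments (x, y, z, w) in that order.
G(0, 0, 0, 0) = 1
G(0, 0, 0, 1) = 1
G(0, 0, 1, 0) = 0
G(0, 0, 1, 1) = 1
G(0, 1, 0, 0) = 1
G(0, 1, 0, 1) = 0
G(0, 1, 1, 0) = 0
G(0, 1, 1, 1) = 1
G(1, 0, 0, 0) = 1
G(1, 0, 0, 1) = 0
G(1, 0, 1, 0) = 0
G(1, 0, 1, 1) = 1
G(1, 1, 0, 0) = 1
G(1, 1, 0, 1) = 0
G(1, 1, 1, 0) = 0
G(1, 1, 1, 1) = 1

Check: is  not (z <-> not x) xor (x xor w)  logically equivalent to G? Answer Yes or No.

No

Evaluate not (z <-> not x) xor (x xor w) on each row and compare to G:
  x=0, y=0, z=0, w=0: formula gives 1, G = 1 ✓
  x=0, y=0, z=0, w=1: formula gives 0, but G = 1 ✗
Since they disagree at (0,0,0,1), the expression is not a correct formula for G.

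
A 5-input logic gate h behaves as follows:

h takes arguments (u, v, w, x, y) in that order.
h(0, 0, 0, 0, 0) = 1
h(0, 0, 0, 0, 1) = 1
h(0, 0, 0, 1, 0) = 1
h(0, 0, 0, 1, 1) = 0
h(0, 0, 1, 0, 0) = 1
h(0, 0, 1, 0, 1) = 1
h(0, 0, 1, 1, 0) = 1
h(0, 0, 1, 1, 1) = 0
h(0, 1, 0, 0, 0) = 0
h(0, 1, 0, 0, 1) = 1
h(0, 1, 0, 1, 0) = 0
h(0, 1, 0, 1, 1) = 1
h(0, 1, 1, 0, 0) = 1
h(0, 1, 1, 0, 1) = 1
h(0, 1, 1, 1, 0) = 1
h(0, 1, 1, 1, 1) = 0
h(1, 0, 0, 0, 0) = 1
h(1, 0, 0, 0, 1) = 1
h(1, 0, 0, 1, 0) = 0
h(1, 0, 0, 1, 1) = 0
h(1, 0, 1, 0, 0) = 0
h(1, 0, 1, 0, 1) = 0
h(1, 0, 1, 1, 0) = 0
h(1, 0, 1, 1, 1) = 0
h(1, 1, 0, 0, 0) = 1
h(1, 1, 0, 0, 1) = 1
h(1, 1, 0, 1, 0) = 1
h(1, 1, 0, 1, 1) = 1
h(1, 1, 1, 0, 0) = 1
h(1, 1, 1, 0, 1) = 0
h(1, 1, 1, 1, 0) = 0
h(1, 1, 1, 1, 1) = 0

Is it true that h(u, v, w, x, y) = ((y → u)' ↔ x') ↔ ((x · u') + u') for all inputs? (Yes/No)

No

Evaluate ((y → u)' ↔ x') ↔ ((x · u') + u') on each row and compare to h:
  u=0, v=0, w=0, x=0, y=0: formula gives 0, but h = 1 ✗
Row (0,0,0,0,0) is a counterexample, so the formula is not equivalent to h.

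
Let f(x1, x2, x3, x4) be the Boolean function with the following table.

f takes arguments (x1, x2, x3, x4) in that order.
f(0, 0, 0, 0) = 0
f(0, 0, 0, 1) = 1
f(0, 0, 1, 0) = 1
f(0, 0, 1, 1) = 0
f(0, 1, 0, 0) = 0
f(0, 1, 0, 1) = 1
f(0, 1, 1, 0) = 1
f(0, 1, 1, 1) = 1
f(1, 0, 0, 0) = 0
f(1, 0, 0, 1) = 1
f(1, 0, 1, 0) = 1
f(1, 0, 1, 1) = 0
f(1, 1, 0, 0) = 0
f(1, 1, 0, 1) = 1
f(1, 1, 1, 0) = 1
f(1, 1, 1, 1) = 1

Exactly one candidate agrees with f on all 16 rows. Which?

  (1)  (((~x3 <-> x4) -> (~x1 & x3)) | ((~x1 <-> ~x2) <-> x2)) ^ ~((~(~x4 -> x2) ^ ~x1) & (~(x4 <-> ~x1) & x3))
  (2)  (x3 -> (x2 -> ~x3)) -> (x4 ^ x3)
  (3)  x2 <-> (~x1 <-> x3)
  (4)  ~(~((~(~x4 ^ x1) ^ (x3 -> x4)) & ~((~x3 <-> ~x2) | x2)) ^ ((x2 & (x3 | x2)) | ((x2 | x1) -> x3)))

(1): at (0,0,1,0) it gives 0, but f = 1 — eliminated.
(3): at (0,0,0,0) it gives 1, but f = 0 — eliminated.
(4): at (0,0,0,0) it gives 1, but f = 0 — eliminated.
(2) is the remaining candidate, and it agrees with f on all 16 inputs.

2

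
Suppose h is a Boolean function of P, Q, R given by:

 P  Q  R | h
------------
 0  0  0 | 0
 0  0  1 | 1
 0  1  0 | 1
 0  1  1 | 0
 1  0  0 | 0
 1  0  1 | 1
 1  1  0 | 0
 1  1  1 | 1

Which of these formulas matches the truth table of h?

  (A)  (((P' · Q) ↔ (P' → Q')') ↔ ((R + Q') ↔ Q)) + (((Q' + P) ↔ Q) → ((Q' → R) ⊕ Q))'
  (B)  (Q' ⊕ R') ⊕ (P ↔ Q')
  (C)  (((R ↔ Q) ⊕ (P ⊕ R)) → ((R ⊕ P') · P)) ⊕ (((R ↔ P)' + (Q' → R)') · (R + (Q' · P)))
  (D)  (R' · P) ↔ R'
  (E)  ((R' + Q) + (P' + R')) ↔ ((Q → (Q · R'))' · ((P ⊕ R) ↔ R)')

(A): at (0,0,1) it gives 0, but h = 1 — eliminated.
(B): at (0,1,0) it gives 0, but h = 1 — eliminated.
(D): at (0,1,0) it gives 0, but h = 1 — eliminated.
(E): at (0,0,1) it gives 0, but h = 1 — eliminated.
Only (C) survives; checking it on all 8 rows confirms it matches h.

C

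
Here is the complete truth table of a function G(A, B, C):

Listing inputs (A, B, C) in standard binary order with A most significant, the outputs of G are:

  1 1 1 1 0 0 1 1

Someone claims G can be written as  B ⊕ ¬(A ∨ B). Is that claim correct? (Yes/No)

Yes

Evaluate B ⊕ ¬(A ∨ B) on each row and compare to G:
  A=0, B=0, C=0: formula gives 1, G = 1 ✓
  A=0, B=0, C=1: formula gives 1, G = 1 ✓
  A=0, B=1, C=0: formula gives 1, G = 1 ✓
  A=0, B=1, C=1: formula gives 1, G = 1 ✓
  A=1, B=0, C=0: formula gives 0, G = 0 ✓
  … (the remaining 3 rows also agree.)
All 8 rows match — the expression computes G exactly.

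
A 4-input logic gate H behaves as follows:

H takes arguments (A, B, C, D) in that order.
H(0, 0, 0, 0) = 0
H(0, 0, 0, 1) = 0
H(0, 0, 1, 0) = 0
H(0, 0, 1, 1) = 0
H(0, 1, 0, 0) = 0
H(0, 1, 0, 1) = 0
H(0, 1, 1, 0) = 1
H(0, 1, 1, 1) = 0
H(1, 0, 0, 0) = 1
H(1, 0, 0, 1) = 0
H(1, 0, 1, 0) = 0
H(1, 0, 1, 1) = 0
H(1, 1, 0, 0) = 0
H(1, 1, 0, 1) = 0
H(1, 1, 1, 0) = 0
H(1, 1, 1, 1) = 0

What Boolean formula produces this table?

H(A, B, C, D) = (((not A and B) and C) and not D) or (((A and not B) and not C) and not D)

Collect the rows where H=1 — (0,1,1,0), (1,0,0,0) — and write one minterm per row: ¬A·B·C·¬D, A·¬B·¬C·¬D. Their union (logical OR) reproduces the table exactly.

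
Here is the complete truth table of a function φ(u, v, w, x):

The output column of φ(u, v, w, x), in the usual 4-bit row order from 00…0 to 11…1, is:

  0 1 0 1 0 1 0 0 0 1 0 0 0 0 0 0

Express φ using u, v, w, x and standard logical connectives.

φ(u, v, w, x) = (((((¬u ∧ ¬v) ∧ ¬w) ∧ x) ∨ (((¬u ∧ ¬v) ∧ w) ∧ x)) ∨ (((¬u ∧ v) ∧ ¬w) ∧ x)) ∨ (((u ∧ ¬v) ∧ ¬w) ∧ x)

The 1-rows are (0,0,0,1), (0,0,1,1), (0,1,0,1), (1,0,0,1). Each contributes one minterm — ¬u·¬v·¬w·x; ¬u·¬v·w·x; ¬u·v·¬w·x; u·¬v·¬w·x — and their disjunction is a sum-of-products form of φ.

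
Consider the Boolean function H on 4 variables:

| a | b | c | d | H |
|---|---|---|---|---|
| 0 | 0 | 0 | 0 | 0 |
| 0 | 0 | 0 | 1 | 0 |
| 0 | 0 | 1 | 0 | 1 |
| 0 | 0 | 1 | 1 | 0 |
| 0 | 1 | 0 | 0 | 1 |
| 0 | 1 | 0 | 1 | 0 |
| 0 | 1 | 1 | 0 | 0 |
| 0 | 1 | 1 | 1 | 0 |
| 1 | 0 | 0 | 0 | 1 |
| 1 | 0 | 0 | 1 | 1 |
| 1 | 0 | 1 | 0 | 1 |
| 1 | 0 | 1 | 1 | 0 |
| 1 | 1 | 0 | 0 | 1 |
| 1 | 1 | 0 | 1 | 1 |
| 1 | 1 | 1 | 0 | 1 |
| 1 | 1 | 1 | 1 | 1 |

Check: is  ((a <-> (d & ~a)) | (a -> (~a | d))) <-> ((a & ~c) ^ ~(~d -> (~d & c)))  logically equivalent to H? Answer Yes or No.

Check the formula against H row by row:
  a=0, b=0, c=0, d=0: formula gives 1, but H = 0 ✗
Since they disagree at (0,0,0,0), the expression is not a correct formula for H.

No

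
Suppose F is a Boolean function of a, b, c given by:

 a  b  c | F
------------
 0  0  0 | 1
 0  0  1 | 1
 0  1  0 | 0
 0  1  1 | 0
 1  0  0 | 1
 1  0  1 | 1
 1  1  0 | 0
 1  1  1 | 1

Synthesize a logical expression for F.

F(a, b, c) = ~((((~a & b) & ~c) | ((~a & b) & c)) | ((a & b) & ~c))

There are just 3 zero rows: (0,1,0), (0,1,1), (1,1,0). Their minterms are ¬a·b·¬c, ¬a·b·c, a·b·¬c; the OR of those covers precisely the 0-outputs, and negating it yields F.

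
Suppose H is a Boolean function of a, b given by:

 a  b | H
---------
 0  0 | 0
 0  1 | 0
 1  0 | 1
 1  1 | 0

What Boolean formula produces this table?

1 only at (1,0): a AND NOT b.

H(a, b) = a · b'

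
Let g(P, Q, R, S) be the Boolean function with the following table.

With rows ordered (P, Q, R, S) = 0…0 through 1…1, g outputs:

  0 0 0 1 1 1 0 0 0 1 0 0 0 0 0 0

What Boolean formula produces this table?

g(P, Q, R, S) = (((((¬P ∧ ¬Q) ∧ R) ∧ S) ∨ (((¬P ∧ Q) ∧ ¬R) ∧ ¬S)) ∨ (((¬P ∧ Q) ∧ ¬R) ∧ S)) ∨ (((P ∧ ¬Q) ∧ ¬R) ∧ S)

Collect the rows where g=1 — (0,0,1,1), (0,1,0,0), (0,1,0,1), (1,0,0,1) — and write one minterm per row: ¬P·¬Q·R·S, ¬P·Q·¬R·¬S, ¬P·Q·¬R·S, P·¬Q·¬R·S. Their union (logical OR) reproduces the table exactly.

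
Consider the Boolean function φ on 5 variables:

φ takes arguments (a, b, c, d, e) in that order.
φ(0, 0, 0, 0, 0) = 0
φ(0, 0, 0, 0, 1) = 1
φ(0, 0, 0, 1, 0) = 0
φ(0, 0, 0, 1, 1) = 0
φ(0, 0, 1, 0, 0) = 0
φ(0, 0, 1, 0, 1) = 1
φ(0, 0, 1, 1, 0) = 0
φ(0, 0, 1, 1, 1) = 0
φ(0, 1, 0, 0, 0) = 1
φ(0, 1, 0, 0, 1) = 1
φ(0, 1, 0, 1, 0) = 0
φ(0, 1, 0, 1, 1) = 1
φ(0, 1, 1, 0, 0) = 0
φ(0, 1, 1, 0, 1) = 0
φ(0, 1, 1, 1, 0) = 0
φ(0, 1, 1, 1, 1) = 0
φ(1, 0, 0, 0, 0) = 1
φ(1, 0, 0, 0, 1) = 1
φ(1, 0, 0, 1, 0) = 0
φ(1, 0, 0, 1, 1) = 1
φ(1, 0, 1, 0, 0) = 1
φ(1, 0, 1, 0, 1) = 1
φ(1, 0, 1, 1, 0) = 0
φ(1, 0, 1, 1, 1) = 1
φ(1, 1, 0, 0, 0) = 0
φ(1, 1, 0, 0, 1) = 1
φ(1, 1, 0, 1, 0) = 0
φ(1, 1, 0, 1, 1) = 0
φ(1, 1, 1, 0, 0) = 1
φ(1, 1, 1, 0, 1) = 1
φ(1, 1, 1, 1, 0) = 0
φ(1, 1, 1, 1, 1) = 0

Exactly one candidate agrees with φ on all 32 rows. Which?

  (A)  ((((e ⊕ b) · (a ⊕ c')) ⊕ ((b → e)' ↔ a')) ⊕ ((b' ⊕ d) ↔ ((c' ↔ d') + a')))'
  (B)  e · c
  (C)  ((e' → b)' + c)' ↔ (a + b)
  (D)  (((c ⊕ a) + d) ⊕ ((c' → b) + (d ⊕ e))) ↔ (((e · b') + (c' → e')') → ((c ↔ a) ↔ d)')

D

(A): at (0,0,0,1,0) it gives 1, but φ = 0 — eliminated.
(B): at (0,0,0,0,1) it gives 0, but φ = 1 — eliminated.
(C): at (0,0,0,0,0) it gives 1, but φ = 0 — eliminated.
(D) is the remaining candidate, and it agrees with φ on all 32 inputs.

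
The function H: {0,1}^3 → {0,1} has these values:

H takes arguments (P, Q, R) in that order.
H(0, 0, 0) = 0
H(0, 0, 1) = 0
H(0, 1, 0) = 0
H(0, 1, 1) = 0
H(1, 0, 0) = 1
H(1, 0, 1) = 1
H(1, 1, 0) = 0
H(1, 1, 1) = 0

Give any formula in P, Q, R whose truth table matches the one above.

Collect the rows where H=1 — (1,0,0), (1,0,1) — and write one minterm per row: P·¬Q·¬R, P·¬Q·R. Their union (logical OR) reproduces the table exactly.

H(P, Q, R) = ((P & ~Q) & ~R) | ((P & ~Q) & R)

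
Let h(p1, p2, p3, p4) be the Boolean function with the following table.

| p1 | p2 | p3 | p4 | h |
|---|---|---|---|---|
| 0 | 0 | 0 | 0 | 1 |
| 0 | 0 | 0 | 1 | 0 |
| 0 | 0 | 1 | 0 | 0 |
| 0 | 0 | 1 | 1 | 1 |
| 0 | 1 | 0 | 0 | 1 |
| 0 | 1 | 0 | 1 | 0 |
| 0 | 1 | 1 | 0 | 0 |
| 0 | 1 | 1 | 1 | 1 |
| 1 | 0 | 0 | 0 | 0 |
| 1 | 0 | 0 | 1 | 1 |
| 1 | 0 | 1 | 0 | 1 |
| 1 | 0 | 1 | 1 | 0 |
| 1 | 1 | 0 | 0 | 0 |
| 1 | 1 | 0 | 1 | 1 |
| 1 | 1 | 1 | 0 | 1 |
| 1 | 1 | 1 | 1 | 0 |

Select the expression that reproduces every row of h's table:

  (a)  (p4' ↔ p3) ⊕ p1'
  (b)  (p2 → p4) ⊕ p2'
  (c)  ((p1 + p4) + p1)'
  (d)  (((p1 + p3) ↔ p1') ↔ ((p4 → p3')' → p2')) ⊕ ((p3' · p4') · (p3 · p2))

(b) fails at (0,0,0,0): the formula yields 0, h is 1.
(c) fails at (0,0,1,0): the formula yields 1, h is 0.
(d) fails at (0,0,0,0): the formula yields 0, h is 1.
(a) is the remaining candidate, and it agrees with h on all 16 inputs.

a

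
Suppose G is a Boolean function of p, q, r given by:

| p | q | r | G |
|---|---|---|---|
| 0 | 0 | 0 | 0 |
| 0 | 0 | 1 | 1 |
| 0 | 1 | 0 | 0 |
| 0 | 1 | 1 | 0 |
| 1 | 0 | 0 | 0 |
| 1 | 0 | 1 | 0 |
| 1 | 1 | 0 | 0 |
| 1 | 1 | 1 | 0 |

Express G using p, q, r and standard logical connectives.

G is 1 on exactly one input, (0,0,1), whose minterm is ¬p·¬q·r. So G is just that conjunction.

G(p, q, r) = (¬p ∧ ¬q) ∧ r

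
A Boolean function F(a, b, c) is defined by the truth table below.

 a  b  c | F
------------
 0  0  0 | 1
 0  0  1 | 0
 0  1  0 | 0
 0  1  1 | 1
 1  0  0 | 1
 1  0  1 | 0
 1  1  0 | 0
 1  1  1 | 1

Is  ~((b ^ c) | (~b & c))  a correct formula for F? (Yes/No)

Yes

Evaluate ~((b ^ c) | (~b & c)) on each row and compare to F:
  a=0, b=0, c=0: formula gives 1, F = 1 ✓
  a=0, b=0, c=1: formula gives 0, F = 0 ✓
  a=0, b=1, c=0: formula gives 0, F = 0 ✓
  a=0, b=1, c=1: formula gives 1, F = 1 ✓
  a=1, b=0, c=0: formula gives 1, F = 1 ✓
  … (the remaining 3 rows also agree.)
All 8 rows match — the expression computes F exactly.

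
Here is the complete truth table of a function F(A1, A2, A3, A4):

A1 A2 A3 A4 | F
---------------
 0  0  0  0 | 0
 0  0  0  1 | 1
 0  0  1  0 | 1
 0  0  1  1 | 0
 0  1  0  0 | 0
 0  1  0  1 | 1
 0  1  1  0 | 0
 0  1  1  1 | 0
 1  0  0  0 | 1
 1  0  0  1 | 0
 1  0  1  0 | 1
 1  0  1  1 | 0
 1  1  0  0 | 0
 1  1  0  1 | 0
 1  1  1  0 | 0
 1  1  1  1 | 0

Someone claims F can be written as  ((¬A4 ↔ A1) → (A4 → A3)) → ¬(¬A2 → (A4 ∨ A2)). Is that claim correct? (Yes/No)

No

Test each input against both F and the formula:
  A1=0, A2=0, A3=0, A4=0: formula gives 1, but F = 0 ✗
Row (0,0,0,0) is a counterexample, so the formula is not equivalent to F.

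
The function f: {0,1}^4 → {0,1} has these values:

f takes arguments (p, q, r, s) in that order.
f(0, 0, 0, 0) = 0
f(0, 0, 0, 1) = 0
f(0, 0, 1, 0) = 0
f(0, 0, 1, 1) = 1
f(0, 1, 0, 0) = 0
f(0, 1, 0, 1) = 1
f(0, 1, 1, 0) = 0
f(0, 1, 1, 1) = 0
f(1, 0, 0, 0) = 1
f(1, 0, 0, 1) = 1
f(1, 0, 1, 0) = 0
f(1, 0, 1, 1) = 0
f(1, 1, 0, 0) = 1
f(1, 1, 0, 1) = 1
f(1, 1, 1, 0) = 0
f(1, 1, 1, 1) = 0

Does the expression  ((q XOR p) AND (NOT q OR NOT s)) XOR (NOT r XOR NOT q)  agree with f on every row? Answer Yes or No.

Check the formula against f row by row:
  p=0, q=0, r=0, s=0: formula gives 0, f = 0 ✓
  p=0, q=0, r=0, s=1: formula gives 0, f = 0 ✓
  p=0, q=0, r=1, s=0: formula gives 1, but f = 0 ✗
A single disagreement suffices: at (0,0,1,0) they differ, so the formula does not compute f.

No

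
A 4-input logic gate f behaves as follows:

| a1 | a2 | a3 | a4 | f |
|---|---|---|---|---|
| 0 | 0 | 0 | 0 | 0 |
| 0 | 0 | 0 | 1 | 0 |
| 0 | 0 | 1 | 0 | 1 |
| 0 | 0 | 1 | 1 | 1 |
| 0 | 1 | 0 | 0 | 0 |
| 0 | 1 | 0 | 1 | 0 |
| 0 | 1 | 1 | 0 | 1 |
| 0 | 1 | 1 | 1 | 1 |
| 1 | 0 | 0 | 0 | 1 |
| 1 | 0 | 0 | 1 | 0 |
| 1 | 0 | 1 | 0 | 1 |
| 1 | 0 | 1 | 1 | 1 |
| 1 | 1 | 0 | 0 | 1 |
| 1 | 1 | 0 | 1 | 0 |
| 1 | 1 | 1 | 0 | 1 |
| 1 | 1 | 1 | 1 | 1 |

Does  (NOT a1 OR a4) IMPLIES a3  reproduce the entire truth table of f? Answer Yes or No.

Yes

Check the formula against f row by row:
  a1=0, a2=0, a3=0, a4=0: formula gives 0, f = 0 ✓
  a1=0, a2=0, a3=0, a4=1: formula gives 0, f = 0 ✓
  a1=0, a2=0, a3=1, a4=0: formula gives 1, f = 1 ✓
  a1=0, a2=0, a3=1, a4=1: formula gives 1, f = 1 ✓
  …and likewise for the remaining 12 rows.
All 16 rows match — the expression computes f exactly.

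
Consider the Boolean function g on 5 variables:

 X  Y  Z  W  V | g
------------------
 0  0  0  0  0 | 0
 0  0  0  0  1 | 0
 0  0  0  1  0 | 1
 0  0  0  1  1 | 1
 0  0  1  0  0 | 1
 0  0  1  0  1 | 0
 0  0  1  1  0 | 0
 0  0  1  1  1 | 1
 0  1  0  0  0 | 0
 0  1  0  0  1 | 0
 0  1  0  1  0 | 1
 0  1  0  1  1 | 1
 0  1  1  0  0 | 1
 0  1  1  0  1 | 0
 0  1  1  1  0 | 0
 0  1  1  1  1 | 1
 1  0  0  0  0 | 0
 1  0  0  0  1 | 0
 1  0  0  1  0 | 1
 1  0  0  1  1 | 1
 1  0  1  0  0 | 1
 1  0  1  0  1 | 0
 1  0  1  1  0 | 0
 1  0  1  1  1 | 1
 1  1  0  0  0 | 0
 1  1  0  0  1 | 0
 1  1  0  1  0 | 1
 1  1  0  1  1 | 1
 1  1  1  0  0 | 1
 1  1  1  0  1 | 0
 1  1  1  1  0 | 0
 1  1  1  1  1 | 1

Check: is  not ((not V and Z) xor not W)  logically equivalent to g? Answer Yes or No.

Test each input against both g and the formula:
  X=0, Y=0, Z=0, W=0, V=0: formula gives 0, g = 0 ✓
  X=0, Y=0, Z=0, W=0, V=1: formula gives 0, g = 0 ✓
  X=0, Y=0, Z=0, W=1, V=0: formula gives 1, g = 1 ✓
  X=0, Y=0, Z=0, W=1, V=1: formula gives 1, g = 1 ✓
  …and likewise for the remaining 28 rows.
Every row agrees, so the formula is equivalent.

Yes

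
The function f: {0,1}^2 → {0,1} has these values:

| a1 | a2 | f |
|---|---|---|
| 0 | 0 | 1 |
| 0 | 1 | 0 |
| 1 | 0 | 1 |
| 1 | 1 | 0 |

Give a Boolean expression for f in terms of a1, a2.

f(a1, a2) = ¬a2

The output is the negation of a2.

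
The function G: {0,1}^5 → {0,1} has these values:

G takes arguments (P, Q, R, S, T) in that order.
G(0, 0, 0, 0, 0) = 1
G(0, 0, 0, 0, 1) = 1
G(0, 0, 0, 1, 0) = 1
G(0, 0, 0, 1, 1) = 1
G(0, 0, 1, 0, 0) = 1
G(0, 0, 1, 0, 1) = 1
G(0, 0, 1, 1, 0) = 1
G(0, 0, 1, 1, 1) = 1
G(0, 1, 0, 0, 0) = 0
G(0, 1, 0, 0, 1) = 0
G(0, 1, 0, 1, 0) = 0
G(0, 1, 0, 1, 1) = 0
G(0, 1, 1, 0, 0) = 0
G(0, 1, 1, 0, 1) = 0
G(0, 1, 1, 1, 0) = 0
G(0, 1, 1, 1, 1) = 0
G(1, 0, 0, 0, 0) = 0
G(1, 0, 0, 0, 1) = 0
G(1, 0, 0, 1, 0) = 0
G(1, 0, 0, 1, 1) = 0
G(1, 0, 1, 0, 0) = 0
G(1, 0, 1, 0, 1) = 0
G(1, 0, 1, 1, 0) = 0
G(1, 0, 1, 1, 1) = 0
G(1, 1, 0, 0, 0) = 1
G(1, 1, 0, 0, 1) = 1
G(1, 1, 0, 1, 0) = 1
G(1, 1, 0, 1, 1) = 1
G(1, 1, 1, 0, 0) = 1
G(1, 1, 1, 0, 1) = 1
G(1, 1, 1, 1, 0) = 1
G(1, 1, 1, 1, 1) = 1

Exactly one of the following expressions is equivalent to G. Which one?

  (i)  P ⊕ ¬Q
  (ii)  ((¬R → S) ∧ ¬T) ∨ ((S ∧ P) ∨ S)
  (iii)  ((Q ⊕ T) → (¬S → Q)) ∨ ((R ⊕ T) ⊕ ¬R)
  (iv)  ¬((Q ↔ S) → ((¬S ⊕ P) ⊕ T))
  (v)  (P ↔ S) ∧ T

i

(ii) fails at (0,0,0,0,0): the formula yields 0, G is 1.
(iii) fails at (0,0,0,0,1): the formula yields 0, G is 1.
(iv) fails at (0,0,0,0,0): the formula yields 0, G is 1.
(v) fails at (0,0,0,0,0): the formula yields 0, G is 1.
(i) is the remaining candidate, and it agrees with G on all 32 inputs.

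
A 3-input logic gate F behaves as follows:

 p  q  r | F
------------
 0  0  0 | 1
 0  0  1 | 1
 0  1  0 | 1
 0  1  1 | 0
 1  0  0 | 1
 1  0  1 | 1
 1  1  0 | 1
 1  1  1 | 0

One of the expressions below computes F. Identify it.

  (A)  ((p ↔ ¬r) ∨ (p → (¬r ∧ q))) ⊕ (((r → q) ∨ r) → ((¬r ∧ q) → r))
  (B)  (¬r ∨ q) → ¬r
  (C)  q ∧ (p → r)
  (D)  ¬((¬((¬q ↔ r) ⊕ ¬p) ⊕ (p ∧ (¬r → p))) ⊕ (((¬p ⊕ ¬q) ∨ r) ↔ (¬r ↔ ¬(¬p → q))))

(A) disagrees with F on (0,0,0) (formula → 0, table → 1); rule it out.
(C) disagrees with F on (0,0,0) (formula → 0, table → 1); rule it out.
(D) disagrees with F on (0,0,1) (formula → 0, table → 1); rule it out.
Only (B) survives; checking it on all 8 rows confirms it matches F.

B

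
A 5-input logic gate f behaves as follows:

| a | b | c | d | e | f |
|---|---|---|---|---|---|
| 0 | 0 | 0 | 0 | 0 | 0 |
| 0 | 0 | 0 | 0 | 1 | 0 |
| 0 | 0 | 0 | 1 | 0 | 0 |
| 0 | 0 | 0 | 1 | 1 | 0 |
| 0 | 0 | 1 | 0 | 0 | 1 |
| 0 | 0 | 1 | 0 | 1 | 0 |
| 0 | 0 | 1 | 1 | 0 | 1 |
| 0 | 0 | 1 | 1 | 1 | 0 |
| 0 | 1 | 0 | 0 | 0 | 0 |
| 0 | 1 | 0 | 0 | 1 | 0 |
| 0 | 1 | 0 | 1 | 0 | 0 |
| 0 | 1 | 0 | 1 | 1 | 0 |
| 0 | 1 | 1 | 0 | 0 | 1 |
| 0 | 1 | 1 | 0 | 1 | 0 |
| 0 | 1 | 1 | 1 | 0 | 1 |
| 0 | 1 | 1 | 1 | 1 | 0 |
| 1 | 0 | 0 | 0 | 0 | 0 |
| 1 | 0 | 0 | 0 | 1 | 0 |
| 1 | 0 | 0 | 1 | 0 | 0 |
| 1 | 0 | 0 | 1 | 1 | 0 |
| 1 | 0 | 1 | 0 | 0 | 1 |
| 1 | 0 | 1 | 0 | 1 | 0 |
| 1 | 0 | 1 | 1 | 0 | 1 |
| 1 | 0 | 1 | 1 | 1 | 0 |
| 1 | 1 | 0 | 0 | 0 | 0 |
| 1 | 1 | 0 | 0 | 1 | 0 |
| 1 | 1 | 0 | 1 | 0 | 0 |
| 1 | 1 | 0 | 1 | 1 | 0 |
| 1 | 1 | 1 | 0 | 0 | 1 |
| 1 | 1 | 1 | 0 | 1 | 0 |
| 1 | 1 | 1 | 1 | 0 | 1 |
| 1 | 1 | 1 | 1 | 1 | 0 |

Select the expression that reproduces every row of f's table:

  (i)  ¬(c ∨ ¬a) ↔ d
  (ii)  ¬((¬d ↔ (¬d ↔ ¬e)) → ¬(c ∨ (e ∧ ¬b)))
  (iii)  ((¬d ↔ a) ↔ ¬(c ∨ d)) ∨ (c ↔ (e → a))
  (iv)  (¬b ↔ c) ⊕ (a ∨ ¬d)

(i): at (0,0,0,0,0) it gives 1, but f = 0 — eliminated.
(iii): at (0,0,0,0,1) it gives 1, but f = 0 — eliminated.
(iv): at (0,0,0,0,0) it gives 1, but f = 0 — eliminated.
Only (ii) survives; checking it on all 32 rows confirms it matches f.

ii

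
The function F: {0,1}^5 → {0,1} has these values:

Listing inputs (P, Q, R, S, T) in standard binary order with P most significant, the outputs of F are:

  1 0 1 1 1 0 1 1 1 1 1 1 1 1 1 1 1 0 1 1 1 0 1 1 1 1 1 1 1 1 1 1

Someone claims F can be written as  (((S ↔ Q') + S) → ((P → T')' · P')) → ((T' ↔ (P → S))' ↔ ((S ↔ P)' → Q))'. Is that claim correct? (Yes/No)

Test each input against both F and the formula:
  P=0, Q=0, R=0, S=0, T=0: formula gives 1, F = 1 ✓
  P=0, Q=0, R=0, S=0, T=1: formula gives 0, F = 0 ✓
  P=0, Q=0, R=0, S=1, T=0: formula gives 1, F = 1 ✓
  P=0, Q=0, R=0, S=1, T=1: formula gives 1, F = 1 ✓
  …and likewise for the remaining 28 rows.
Every row agrees, so the formula is equivalent.

Yes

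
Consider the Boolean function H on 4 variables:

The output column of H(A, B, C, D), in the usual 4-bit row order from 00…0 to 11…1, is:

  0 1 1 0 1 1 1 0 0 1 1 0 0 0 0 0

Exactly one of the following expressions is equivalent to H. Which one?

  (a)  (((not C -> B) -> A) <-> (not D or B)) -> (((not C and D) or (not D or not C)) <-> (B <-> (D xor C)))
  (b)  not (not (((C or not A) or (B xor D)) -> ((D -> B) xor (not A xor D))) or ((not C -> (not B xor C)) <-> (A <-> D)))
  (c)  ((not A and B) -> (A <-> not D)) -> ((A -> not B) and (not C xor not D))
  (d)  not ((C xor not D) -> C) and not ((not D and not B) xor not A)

(a) fails at (0,0,0,0): the formula yields 1, H is 0.
(b) fails at (0,0,0,1): the formula yields 0, H is 1.
(d) fails at (0,0,0,0): the formula yields 1, H is 0.
(c) is the remaining candidate, and it agrees with H on all 16 inputs.

c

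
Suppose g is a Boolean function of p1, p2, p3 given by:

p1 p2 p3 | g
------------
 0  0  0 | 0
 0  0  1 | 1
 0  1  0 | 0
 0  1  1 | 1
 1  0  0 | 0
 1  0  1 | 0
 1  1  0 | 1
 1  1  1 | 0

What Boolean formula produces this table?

g(p1, p2, p3) = (((p1' · p2') · p3) + ((p1' · p2) · p3)) + ((p1 · p2) · p3')

Collect the rows where g=1 — (0,0,1), (0,1,1), (1,1,0) — and write one minterm per row: ¬p1·¬p2·p3, ¬p1·p2·p3, p1·p2·¬p3. Their union (logical OR) reproduces the table exactly.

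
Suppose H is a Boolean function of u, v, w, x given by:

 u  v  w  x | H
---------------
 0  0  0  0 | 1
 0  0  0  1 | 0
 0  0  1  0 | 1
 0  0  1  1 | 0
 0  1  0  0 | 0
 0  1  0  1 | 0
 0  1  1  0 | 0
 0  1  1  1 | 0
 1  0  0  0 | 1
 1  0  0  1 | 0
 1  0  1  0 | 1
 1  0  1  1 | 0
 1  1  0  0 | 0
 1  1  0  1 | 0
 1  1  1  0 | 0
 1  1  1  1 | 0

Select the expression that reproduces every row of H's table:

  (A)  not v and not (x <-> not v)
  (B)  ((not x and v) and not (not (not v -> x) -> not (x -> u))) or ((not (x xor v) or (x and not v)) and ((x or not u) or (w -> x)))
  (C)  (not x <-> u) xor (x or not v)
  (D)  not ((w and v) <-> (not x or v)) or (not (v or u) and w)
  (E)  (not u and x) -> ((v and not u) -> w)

A

(B) fails at (0,0,0,1): the formula yields 1, H is 0.
(C) fails at (1,0,0,0): the formula yields 0, H is 1.
(D) fails at (0,0,1,1): the formula yields 1, H is 0.
(E) fails at (0,0,0,1): the formula yields 1, H is 0.
That leaves (A). Evaluating it on every row reproduces the table of H exactly.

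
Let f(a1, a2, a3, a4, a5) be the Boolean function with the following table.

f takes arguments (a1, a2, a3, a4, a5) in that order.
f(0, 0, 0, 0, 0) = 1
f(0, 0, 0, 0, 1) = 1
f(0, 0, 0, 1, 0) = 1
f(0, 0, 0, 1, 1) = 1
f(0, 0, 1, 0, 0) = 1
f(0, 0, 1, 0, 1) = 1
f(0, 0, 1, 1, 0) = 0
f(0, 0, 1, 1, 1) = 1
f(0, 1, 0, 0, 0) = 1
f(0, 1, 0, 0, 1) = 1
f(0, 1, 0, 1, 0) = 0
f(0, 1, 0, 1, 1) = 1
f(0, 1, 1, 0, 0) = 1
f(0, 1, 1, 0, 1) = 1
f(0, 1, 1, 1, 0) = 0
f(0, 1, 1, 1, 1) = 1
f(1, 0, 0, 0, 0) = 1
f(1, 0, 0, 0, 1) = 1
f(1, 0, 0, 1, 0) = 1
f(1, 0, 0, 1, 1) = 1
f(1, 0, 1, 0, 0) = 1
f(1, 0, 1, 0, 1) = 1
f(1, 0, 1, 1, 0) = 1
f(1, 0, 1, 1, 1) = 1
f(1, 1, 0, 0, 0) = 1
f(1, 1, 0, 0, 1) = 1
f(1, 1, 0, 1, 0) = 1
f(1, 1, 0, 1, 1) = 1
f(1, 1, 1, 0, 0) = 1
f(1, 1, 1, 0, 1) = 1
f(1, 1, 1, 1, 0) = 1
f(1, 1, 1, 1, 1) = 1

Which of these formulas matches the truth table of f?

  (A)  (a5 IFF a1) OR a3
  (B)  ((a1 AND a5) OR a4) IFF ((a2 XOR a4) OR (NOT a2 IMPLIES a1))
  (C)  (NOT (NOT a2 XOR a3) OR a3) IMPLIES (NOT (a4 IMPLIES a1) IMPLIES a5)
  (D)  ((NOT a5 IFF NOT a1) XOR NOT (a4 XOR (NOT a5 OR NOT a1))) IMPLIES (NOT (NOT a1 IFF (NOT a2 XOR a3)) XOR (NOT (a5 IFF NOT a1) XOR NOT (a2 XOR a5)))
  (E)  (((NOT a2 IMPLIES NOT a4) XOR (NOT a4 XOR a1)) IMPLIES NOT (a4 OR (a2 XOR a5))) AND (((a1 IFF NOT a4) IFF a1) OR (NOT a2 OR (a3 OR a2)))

(A): at (0,0,0,0,1) it gives 0, but f = 1 — eliminated.
(B): at (0,0,1,1,0) it gives 1, but f = 0 — eliminated.
(D): at (0,0,0,0,0) it gives 0, but f = 1 — eliminated.
(E): at (0,0,1,1,0) it gives 1, but f = 0 — eliminated.
Only (C) survives; checking it on all 32 rows confirms it matches f.

C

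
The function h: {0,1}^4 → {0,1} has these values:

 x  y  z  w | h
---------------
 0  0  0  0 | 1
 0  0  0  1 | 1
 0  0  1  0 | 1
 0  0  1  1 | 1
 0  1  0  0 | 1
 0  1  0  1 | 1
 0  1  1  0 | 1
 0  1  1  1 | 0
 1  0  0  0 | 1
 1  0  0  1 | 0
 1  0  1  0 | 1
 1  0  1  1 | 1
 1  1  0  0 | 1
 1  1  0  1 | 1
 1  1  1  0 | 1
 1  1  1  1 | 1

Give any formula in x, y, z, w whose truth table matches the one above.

h(x, y, z, w) = ~((((~x & y) & z) & w) | (((x & ~y) & ~z) & w))

There are just 2 zero rows: (0,1,1,1), (1,0,0,1). Their minterms are ¬x·y·z·w, x·¬y·¬z·w; the OR of those covers precisely the 0-outputs, and negating it yields h.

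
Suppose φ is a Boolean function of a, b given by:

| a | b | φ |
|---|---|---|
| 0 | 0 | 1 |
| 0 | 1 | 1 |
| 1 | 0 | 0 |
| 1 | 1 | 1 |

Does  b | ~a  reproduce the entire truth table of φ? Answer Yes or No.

Yes

Evaluate b | ~a on each row and compare to φ:
  a=0, b=0: formula gives 1, φ = 1 ✓
  a=0, b=1: formula gives 1, φ = 1 ✓
  a=1, b=0: formula gives 0, φ = 0 ✓
  a=1, b=1: formula gives 1, φ = 1 ✓
Every row agrees, so the formula is equivalent.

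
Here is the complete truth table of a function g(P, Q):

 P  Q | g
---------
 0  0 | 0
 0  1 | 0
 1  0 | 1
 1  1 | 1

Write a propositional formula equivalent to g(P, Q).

The output simply equals P.

g(P, Q) = P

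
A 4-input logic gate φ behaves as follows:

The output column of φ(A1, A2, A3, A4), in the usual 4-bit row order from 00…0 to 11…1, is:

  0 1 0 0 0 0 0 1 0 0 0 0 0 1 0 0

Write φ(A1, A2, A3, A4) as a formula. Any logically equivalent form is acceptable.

φ(A1, A2, A3, A4) = ((((¬A1 ∧ ¬A2) ∧ ¬A3) ∧ A4) ∨ (((¬A1 ∧ A2) ∧ A3) ∧ A4)) ∨ (((A1 ∧ A2) ∧ ¬A3) ∧ A4)

φ=1 on 3 inputs: (0,0,0,1), (0,1,1,1), (1,1,0,1). Reading each as a conjunction of literals (¬A1·¬A2·¬A3·A4, ¬A1·A2·A3·A4, A1·A2·¬A3·A4) and taking the OR gives the canonical DNF.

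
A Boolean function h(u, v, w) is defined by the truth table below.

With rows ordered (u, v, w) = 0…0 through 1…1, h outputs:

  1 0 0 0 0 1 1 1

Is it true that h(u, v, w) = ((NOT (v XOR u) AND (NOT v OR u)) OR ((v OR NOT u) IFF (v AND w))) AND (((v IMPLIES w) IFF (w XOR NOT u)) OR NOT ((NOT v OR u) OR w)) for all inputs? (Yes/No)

Evaluate ((NOT (v XOR u) AND (NOT v OR u)) OR ((v OR NOT u) IFF (v AND w))) AND (((v IMPLIES w) IFF (w XOR NOT u)) OR NOT ((NOT v OR u) OR w)) on each row and compare to h:
  u=0, v=0, w=0: formula gives 1, h = 1 ✓
  u=0, v=0, w=1: formula gives 0, h = 0 ✓
  u=0, v=1, w=0: formula gives 0, h = 0 ✓
  u=0, v=1, w=1: formula gives 0, h = 0 ✓
  u=1, v=0, w=0: formula gives 0, h = 0 ✓
  … (the remaining 3 rows also agree.)
All 8 rows match — the expression computes h exactly.

Yes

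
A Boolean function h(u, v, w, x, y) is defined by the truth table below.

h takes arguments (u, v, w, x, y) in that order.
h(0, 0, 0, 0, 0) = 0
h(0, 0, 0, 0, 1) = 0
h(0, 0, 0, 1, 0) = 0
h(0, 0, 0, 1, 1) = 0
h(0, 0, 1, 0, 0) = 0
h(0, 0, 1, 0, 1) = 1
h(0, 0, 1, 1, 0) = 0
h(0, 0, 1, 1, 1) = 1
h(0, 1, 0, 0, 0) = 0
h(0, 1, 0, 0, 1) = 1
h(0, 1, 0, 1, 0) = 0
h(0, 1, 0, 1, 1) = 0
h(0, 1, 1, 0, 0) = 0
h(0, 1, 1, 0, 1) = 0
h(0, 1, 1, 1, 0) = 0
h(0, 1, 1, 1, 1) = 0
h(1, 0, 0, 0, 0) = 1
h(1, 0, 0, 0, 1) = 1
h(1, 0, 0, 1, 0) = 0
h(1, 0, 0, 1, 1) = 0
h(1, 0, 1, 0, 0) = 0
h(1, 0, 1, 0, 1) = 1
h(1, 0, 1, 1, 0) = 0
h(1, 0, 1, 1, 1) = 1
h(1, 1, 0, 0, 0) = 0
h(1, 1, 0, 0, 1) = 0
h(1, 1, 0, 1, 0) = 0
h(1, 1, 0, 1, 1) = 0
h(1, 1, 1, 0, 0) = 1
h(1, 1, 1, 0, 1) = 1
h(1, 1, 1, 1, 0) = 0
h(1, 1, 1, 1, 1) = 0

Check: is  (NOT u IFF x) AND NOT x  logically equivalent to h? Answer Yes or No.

Test each input against both h and the formula:
  u=0, v=0, w=0, x=0, y=0: formula gives 0, h = 0 ✓
  u=0, v=0, w=0, x=0, y=1: formula gives 0, h = 0 ✓
  u=0, v=0, w=0, x=1, y=0: formula gives 0, h = 0 ✓
  u=0, v=0, w=0, x=1, y=1: formula gives 0, h = 0 ✓
  …
  u=0, v=0, w=1, x=0, y=1: formula gives 0, but h = 1 ✗
Since they disagree at (0,0,1,0,1), the expression is not a correct formula for h.

No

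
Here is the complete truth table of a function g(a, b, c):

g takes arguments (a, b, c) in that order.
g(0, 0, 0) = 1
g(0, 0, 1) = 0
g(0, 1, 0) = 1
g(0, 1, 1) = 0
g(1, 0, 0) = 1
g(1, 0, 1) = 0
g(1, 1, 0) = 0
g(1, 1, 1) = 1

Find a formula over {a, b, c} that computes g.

g(a, b, c) = ((((¬a ∧ ¬b) ∧ ¬c) ∨ ((¬a ∧ b) ∧ ¬c)) ∨ ((a ∧ ¬b) ∧ ¬c)) ∨ ((a ∧ b) ∧ c)

The 1-rows are (0,0,0), (0,1,0), (1,0,0), (1,1,1). Each contributes one minterm — ¬a·¬b·¬c; ¬a·b·¬c; a·¬b·¬c; a·b·c — and their disjunction is a sum-of-products form of g.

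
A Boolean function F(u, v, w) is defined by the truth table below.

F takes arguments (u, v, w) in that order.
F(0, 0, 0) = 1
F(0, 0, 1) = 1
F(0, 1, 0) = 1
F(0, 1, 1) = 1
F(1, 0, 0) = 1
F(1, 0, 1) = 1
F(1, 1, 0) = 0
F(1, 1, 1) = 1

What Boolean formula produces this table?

F(u, v, w) = ((u · v) · w')'

Only row (1,1,0) gives 0. So F is 1 everywhere except there — the complement of the minterm u·v·¬w.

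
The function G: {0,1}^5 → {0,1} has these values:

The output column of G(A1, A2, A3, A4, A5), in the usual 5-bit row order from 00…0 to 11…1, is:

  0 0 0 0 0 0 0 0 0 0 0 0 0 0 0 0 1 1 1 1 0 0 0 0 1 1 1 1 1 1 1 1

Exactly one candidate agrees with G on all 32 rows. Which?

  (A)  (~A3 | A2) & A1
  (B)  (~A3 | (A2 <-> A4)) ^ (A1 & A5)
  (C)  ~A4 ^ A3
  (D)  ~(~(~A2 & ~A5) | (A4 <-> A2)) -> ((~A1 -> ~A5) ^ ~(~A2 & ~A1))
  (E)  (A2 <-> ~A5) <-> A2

(B) disagrees with G on (0,0,0,0,0) (formula → 1, table → 0); rule it out.
(C) disagrees with G on (0,0,0,0,0) (formula → 1, table → 0); rule it out.
(D) disagrees with G on (0,0,0,0,0) (formula → 1, table → 0); rule it out.
(E) disagrees with G on (0,0,0,0,0) (formula → 1, table → 0); rule it out.
(A) is the remaining candidate, and it agrees with G on all 32 inputs.

A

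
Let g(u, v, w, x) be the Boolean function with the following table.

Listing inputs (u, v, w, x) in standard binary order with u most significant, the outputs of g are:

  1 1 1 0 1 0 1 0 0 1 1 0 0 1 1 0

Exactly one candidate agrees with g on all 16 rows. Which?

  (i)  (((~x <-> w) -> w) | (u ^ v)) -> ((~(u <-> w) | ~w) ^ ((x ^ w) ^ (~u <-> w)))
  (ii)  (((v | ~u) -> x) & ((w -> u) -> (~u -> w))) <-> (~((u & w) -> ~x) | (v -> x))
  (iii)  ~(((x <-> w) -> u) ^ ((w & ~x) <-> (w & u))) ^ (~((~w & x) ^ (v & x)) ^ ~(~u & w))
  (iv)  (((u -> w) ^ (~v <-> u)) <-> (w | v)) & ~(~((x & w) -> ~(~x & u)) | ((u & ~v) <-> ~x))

(ii) fails at (0,0,0,0): the formula yields 0, g is 1.
(iii) fails at (0,0,0,0): the formula yields 0, g is 1.
(iv) fails at (0,0,0,0): the formula yields 0, g is 1.
That leaves (i). Evaluating it on every row reproduces the table of g exactly.

i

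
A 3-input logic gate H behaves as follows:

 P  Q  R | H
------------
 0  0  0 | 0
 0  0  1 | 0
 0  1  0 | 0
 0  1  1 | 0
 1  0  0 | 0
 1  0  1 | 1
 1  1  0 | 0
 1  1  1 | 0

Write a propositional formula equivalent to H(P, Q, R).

Only row (1,0,1) gives 1. That row's minterm P·¬Q·R is H directly.

H(P, Q, R) = (P and not Q) and R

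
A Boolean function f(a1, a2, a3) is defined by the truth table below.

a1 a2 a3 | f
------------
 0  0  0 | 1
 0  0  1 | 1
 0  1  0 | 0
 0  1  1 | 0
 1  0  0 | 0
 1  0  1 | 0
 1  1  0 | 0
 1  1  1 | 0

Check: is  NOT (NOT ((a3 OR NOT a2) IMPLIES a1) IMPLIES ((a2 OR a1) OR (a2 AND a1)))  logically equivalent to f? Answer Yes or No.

Test each input against both f and the formula:
  a1=0, a2=0, a3=0: formula gives 1, f = 1 ✓
  a1=0, a2=0, a3=1: formula gives 1, f = 1 ✓
  a1=0, a2=1, a3=0: formula gives 0, f = 0 ✓
  a1=0, a2=1, a3=1: formula gives 0, f = 0 ✓
  a1=1, a2=0, a3=0: formula gives 0, f = 0 ✓
  … (the remaining 3 rows also agree.)
Every row agrees, so the formula is equivalent.

Yes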